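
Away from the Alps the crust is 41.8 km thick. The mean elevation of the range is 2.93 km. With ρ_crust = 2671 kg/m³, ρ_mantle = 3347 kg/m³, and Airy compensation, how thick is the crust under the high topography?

Root depth r = h ρ_c / (ρ_m − ρ_c) = 2.93 km × 2671 / 676 = 11.58 km.
Total thickness = T + h + r = 41.8 km + 2.93 km + 11.58 km = 56.3 km.

56.3 km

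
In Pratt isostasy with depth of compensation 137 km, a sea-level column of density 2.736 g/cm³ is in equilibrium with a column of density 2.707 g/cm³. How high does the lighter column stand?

1.47 km

ρ_ref D = ρ (D + h) → h = D (ρ_ref − ρ)/ρ.
h = 137 km × (2.736 − 2.707)/2.707 = 1.47 km.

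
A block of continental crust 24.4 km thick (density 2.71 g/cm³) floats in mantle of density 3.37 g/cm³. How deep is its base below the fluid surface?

Draft d = t ρ_obj/ρ_fluid = 24.4 km × 2.71/3.37 = 19.6 km.

19.6 km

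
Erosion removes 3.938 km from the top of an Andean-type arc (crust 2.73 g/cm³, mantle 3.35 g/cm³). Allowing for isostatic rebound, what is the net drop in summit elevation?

Rebound u = e ρ_c/ρ_m = 3.938 km × 2.73/3.35 = 3.209 km.
Net surface drop = e − u = 3.938 km − 3.209 km = e (ρ_m − ρ_c)/ρ_m = 0.729 km.

0.729 km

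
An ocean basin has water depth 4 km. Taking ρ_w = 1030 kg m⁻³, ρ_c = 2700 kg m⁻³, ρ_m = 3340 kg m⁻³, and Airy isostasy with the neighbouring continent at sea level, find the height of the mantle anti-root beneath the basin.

10.4 km

Isostatic balance requires: replacing crust with seawater at the top is compensated by replacing crust with mantle at the base: d (ρ_c − ρ_w) = a (ρ_m − ρ_c).
a = d (ρ_c − ρ_w)/(ρ_m − ρ_c) = 4 km × 1670/640 = 10.4 km.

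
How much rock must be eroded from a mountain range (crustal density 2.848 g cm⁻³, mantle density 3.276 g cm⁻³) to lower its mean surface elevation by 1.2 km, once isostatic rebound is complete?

9.19 km

Net drop Δ = e − u = e − e ρ_c/ρ_m = e (ρ_m − ρ_c)/ρ_m.
e = Δ ρ_m/(ρ_m − ρ_c) = 1.2 km × 3.276/0.428 = 9.19 km.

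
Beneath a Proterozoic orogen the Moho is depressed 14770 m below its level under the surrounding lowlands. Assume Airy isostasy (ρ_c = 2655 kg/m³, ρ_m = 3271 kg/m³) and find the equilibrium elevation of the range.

Isostatic balance requires: ρ_c h = (ρ_m − ρ_c) r.
h = r (ρ_m − ρ_c) / ρ_c = 14770 m × (3271 − 2655) / 2655 = 3430 m.

3430 m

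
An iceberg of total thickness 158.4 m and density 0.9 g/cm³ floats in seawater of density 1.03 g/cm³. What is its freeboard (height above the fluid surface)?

20 m

Floating equilibrium: submerged depth d = t ρ_obj/ρ_fluid = 158.4 m × 0.9/1.03 = 138.4 m.
Freeboard = t − d = 158.4 m − 138.4 m = 20 m.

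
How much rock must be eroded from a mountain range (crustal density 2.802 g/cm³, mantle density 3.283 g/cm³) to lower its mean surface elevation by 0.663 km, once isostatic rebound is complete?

4.53 km

Net drop Δ = e − u = e − e ρ_c/ρ_m = e (ρ_m − ρ_c)/ρ_m.
e = Δ ρ_m/(ρ_m − ρ_c) = 0.663 km × 3.283/0.481 = 4.53 km.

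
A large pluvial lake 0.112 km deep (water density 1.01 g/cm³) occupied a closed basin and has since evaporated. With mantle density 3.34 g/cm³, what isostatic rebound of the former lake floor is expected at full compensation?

0.0339 km

u = d ρ_w/ρ_m = 0.112 km × 1.01/3.34 = 0.0339 km.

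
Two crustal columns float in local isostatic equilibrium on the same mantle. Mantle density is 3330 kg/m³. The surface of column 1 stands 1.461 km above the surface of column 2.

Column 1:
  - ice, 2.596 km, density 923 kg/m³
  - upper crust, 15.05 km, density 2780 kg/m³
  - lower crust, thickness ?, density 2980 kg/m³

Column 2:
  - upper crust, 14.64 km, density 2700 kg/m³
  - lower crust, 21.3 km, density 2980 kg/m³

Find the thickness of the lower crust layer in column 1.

20 km

Take the compensation level at the base of the deeper column (depth z_c below the surface of column 1) and equate Σ ρ_i t_i down to z_c; mantle fills any gap and the z_c terms cancel.
Column 1: 2.596×923 + 15.05×2780 + x×2980 + (z_c − 17.646 − x)×3330
Column 2: 1.461×0 + 14.64×2700 + 21.3×2980 + (z_c − 1.461 − 35.94)×3330
The z_c×3330 term appears on both sides and cancels. Collect the known terms of each column as K = Σ(ρt)_known − 3330 × (depth of known layers): K_1 = 44235.108 − 3330×17.646 = −14526.072; K_2 = 103002 − 3330×(1.461 + 35.94) = −21543.33.
Balance: K_1 − x×(3330 − 2980) = K_2, so x = (K_1 − K_2)/(3330 − 2980) = 7017.26/350 = 20 km.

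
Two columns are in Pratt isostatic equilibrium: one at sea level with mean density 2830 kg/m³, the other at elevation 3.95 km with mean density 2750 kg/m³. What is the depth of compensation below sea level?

136 km

ρ_ref D = ρ (D + h) → D (ρ_ref − ρ) = ρ h.
D = ρ h/(ρ_ref − ρ) = 2750 × 3.95 km/(2830 − 2750) = 136 km.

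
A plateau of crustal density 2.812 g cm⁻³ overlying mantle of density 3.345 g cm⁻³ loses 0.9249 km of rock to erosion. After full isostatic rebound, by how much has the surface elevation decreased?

Rebound u = e ρ_c/ρ_m = 0.9249 km × 2.812/3.345 = 0.7775 km.
Net surface drop = e − u = 0.9249 km − 0.7775 km = e (ρ_m − ρ_c)/ρ_m = 0.147 km.

0.147 km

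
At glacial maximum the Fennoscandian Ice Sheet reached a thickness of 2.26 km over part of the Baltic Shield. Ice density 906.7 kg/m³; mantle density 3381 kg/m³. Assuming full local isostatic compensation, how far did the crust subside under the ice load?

0.606 km

Equating mass per unit area of the two columns: the ice load ρ_ice t is balanced by mantle displaced below, ρ_m s.
s = t ρ_ice / ρ_m = 2.26 km × 906.7/3381 = 0.606 km.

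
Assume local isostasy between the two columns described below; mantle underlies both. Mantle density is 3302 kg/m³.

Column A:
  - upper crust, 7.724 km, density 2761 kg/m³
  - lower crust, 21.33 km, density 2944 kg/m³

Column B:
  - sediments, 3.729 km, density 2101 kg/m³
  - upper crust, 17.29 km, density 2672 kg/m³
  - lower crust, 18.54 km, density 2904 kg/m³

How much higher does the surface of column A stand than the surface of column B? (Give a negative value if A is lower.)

For any compensation level in the mantle, the mantle terms cancel and isostasy reduces to e = (Σt_A − Σt_B) − (Σ(ρt)_A − Σ(ρt)_B) / ρ_m.
Σt_A = 29.054 km; Σt_B = 39.559 km; Σ(ρt)_A = 84121.484; Σ(ρt)_B = 107873.669 (in km·kg/m³).
e = (29.054 − 39.559) − (84121.484 − 107873.669) / 3302 = −3.31 km.

−3.31 km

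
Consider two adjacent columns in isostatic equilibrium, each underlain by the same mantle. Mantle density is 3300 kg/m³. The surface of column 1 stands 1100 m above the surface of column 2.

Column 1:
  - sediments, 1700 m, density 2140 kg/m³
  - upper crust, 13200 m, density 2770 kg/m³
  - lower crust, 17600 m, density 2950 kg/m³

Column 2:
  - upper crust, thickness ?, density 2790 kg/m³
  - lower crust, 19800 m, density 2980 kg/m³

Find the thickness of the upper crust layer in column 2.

Take the compensation level at the base of the deeper column (depth z_c below the surface of column 1) and equate Σ ρ_i t_i down to z_c; mantle fills any gap and the z_c terms cancel.
Column 1: 1700×2140 + 13200×2770 + 17600×2950 + (z_c − 32500)×3300
Column 2: 1100×0 + x×2790 + 19800×2980 + (z_c − 1100 − 19800 − x)×3300
The z_c×3300 term appears on both sides and cancels. Collect the known terms of each column as K = Σ(ρt)_known − 3300 × (depth of known layers): K_1 = 92122000 − 3300×32500 = −15128000; K_2 = 59004000 − 3300×(1100 + 19800) = −9966000.
Balance: K_1 = K_2 − x×(3300 − 2790), so x = (K_2 − K_1)/(3300 − 2790) = 5162000/510 = 10100 m.

10100 m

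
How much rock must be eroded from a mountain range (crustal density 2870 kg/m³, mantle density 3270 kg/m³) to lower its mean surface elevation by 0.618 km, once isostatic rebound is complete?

5.05 km

Net drop Δ = e − u = e − e ρ_c/ρ_m = e (ρ_m − ρ_c)/ρ_m.
e = Δ ρ_m/(ρ_m − ρ_c) = 0.618 km × 3270/400 = 5.05 km.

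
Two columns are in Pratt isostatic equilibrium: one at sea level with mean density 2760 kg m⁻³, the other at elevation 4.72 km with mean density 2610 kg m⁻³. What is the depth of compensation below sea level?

ρ_ref D = ρ (D + h) → D (ρ_ref − ρ) = ρ h.
D = ρ h/(ρ_ref − ρ) = 2610 × 4.72 km/(2760 − 2610) = 82.1 km.

82.1 km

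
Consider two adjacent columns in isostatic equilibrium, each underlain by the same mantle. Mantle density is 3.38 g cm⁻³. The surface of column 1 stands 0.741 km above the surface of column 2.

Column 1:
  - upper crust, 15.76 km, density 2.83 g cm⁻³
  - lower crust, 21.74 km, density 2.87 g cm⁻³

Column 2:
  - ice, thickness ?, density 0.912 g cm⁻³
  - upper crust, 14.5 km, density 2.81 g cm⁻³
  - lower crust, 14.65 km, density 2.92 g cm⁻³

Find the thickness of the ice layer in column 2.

0.91 km

Take the compensation level at the base of the deeper column (depth z_c below the surface of column 1) and equate Σ ρ_i t_i down to z_c; mantle fills any gap and the z_c terms cancel.
Column 1: 15.76×2.83 + 21.74×2.87 + (z_c − 37.5)×3.38
Column 2: 0.741×0 + x×0.912 + 14.5×2.81 + 14.65×2.92 + (z_c − 0.741 − 29.15 − x)×3.38
The z_c×3.38 term appears on both sides and cancels. Collect the known terms of each column as K = Σ(ρt)_known − 3.38 × (depth of known layers): K_1 = 106.9946 − 3.38×37.5 = −19.7554; K_2 = 83.523 − 3.38×(0.741 + 29.15) = −17.50858.
Balance: K_1 = K_2 − x×(3.38 − 0.912), so x = (K_2 − K_1)/(3.38 − 0.912) = 2.24682/2.468 = 0.91 km.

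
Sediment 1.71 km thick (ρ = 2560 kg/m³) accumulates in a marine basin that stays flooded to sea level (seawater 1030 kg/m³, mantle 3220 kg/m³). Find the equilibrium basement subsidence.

1.19 km

Submarine loading: the sediment displaces seawater, and the subsidence is in turn flooded, so s (ρ_m − ρ_w) = t (ρ_sed − ρ_w).
s = 1.71 km × (2560 − 1030) / (3220 − 1030) = 1.19 km.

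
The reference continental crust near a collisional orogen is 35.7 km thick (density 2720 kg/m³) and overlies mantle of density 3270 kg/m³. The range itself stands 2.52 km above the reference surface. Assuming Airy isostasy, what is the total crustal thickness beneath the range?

Root depth r = h ρ_c / (ρ_m − ρ_c) = 2.52 km × 2720 / 550 = 12.46 km.
Total thickness = T + h + r = 35.7 km + 2.52 km + 12.46 km = 50.7 km.

50.7 km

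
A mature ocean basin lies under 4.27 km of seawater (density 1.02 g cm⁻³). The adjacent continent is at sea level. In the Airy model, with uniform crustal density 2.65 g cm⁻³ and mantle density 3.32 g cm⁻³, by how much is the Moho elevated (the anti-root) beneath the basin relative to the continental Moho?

10.4 km

In Airy isostatic equilibrium: replacing crust with seawater at the top is compensated by replacing crust with mantle at the base: d (ρ_c − ρ_w) = a (ρ_m − ρ_c).
a = d (ρ_c − ρ_w)/(ρ_m − ρ_c) = 4.27 km × 1.63/0.67 = 10.4 km.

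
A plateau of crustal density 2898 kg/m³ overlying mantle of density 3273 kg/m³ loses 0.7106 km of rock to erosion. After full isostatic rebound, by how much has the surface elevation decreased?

0.0814 km

Rebound u = e ρ_c/ρ_m = 0.7106 km × 2898/3273 = 0.6292 km.
Net surface drop = e − u = 0.7106 km − 0.6292 km = e (ρ_m − ρ_c)/ρ_m = 0.0814 km.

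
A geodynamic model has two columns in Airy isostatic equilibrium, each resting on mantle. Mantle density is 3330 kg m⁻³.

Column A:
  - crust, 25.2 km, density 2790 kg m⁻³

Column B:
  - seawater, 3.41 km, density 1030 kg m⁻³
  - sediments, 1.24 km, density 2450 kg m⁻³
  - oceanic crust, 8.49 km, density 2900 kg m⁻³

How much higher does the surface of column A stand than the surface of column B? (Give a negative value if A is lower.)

0.307 km

For any compensation level in the mantle, the mantle terms cancel and isostasy reduces to e = (Σt_A − Σt_B) − (Σ(ρt)_A − Σ(ρt)_B) / ρ_m.
Σt_A = 25.2 km; Σt_B = 13.14 km; Σ(ρt)_A = 70308; Σ(ρt)_B = 31171.3 (in km·kg m⁻³).
e = (25.2 − 13.14) − (70308 − 31171.3) / 3330 = 0.307 km.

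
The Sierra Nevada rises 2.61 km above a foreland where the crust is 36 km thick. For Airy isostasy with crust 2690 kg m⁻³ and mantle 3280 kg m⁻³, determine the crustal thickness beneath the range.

Root depth r = h ρ_c / (ρ_m − ρ_c) = 2.61 km × 2690 / 590 = 11.9 km.
Total thickness = T + h + r = 36 km + 2.61 km + 11.9 km = 50.5 km.

50.5 km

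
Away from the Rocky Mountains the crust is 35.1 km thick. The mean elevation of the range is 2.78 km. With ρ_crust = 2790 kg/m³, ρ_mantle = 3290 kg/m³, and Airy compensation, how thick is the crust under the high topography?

Root depth r = h ρ_c / (ρ_m − ρ_c) = 2.78 km × 2790 / 500 = 15.51 km.
Total thickness = T + h + r = 35.1 km + 2.78 km + 15.51 km = 53.4 km.

53.4 km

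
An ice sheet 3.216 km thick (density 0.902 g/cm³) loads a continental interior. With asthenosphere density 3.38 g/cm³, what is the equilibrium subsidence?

0.858 km

For local isostatic compensation: the ice load ρ_ice t is balanced by mantle displaced below, ρ_m s.
s = t ρ_ice / ρ_m = 3.216 km × 0.902/3.38 = 0.858 km.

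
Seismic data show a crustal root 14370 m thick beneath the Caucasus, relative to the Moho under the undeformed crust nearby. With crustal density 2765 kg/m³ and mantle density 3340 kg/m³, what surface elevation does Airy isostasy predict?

By Archimedes' principle applied to the lithosphere: ρ_c h = (ρ_m − ρ_c) r.
h = r (ρ_m − ρ_c) / ρ_c = 14370 m × (3340 − 2765) / 2765 = 2990 m.

2990 m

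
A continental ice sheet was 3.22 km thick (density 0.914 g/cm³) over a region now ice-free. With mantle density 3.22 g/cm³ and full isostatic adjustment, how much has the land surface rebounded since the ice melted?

Removing the load lets mantle flow back in; uplift u satisfies ρ_ice t = ρ_m u.
u = t ρ_ice/ρ_m = 3.22 km × 0.914/3.22 = 0.914 km.

0.914 km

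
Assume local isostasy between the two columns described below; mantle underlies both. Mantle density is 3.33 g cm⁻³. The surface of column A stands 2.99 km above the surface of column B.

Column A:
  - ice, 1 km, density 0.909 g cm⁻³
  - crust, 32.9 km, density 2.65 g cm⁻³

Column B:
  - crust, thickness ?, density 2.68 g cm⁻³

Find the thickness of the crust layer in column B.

Take the compensation level at the base of the deeper column (depth z_c below the surface of column A) and equate Σ ρ_i t_i down to z_c; mantle fills any gap and the z_c terms cancel.
Column A: 1×0.909 + 32.9×2.65 + (z_c − 33.9)×3.33
Column B: 2.99×0 + x×2.68 + (z_c − 2.99 − 0 − x)×3.33
The z_c×3.33 term appears on both sides and cancels. Collect the known terms of each column as K = Σ(ρt)_known − 3.33 × (depth of known layers): K_A = 88.094 − 3.33×33.9 = −24.793; K_B = 0 − 3.33×(2.99 + 0) = −9.9567.
Balance: K_A = K_B − x×(3.33 − 2.68), so x = (K_B − K_A)/(3.33 − 2.68) = 14.8363/0.65 = 22.8 km.

22.8 km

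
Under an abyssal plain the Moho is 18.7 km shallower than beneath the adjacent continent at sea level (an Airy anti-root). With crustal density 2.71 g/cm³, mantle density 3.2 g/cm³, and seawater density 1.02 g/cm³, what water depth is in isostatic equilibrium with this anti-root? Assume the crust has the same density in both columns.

Replacing a thickness d of crust by seawater at the top must be balanced by replacing crust with mantle at the base: d (ρ_c − ρ_w) = a (ρ_m − ρ_c).
d = a (ρ_m − ρ_c)/(ρ_c − ρ_w) = 18.7 km × 0.49/1.69 = 5.42 km.

5.42 km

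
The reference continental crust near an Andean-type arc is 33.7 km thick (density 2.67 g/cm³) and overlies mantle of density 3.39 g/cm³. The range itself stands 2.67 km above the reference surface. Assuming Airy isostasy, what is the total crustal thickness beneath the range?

46.3 km

Root depth r = h ρ_c / (ρ_m − ρ_c) = 2.67 km × 2.67 / 0.72 = 9.901 km.
Total thickness = T + h + r = 33.7 km + 2.67 km + 9.901 km = 46.3 km.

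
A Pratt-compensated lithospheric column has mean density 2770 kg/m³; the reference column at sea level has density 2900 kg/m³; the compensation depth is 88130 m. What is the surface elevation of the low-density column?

ρ_ref D = ρ (D + h) → h = D (ρ_ref − ρ)/ρ.
h = 88130 m × (2900 − 2770)/2770 = 4140 m.

4140 m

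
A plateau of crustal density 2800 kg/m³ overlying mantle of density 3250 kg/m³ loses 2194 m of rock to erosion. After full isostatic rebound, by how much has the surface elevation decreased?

304 m

Rebound u = e ρ_c/ρ_m = 2194 m × 2800/3250 = 1890 m.
Net surface drop = e − u = 2194 m − 1890 m = e (ρ_m − ρ_c)/ρ_m = 304 m.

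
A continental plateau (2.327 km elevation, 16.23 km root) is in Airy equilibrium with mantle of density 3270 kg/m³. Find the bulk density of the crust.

ρ_c h = (ρ_m − ρ_c) r → ρ_c (h + r) = ρ_m r → ρ_c = ρ_m r / (h + r).
ρ_c = 3270 × 16.23 km / (2.327 km + 16.23 km) = 2860 kg/m³.

2860 kg/m³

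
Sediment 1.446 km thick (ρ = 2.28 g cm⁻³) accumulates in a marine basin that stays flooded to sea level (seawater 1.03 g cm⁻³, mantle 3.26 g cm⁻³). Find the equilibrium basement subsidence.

Submarine loading: the sediment displaces seawater, and the subsidence is in turn flooded, so s (ρ_m − ρ_w) = t (ρ_sed − ρ_w).
s = 1.446 km × (2.28 − 1.03) / (3.26 − 1.03) = 0.811 km.

0.811 km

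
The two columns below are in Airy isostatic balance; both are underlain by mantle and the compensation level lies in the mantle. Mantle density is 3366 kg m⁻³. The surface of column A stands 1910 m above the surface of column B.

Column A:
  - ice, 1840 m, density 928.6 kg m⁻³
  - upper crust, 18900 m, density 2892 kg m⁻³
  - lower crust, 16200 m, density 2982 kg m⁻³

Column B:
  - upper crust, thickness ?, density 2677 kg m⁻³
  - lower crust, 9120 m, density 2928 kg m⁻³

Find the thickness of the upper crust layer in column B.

Take the compensation level at the base of the deeper column (depth z_c below the surface of column A) and equate Σ ρ_i t_i down to z_c; mantle fills any gap and the z_c terms cancel.
Column A: 1840×928.6 + 18900×2892 + 16200×2982 + (z_c − 36940)×3366
Column B: 1910×0 + x×2677 + 9120×2928 + (z_c − 1910 − 9120 − x)×3366
The z_c×3366 term appears on both sides and cancels. Collect the known terms of each column as K = Σ(ρt)_known − 3366 × (depth of known layers): K_A = 104675824 − 3366×36940 = −19664216; K_B = 26703360 − 3366×(1910 + 9120) = −10423620.
Balance: K_A = K_B − x×(3366 − 2677), so x = (K_B − K_A)/(3366 − 2677) = 9240600/689 = 13400 m.

13400 m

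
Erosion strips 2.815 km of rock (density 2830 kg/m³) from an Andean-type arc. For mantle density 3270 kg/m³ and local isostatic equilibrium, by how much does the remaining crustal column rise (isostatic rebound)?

Unloading: uplift u = e ρ_c/ρ_m = 2.815 km × 2830/3270 = 2.44 km.

2.44 km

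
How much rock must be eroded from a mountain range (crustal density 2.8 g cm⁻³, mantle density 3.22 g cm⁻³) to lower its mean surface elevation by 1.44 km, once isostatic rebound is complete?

11 km

Net drop Δ = e − u = e − e ρ_c/ρ_m = e (ρ_m − ρ_c)/ρ_m.
e = Δ ρ_m/(ρ_m − ρ_c) = 1.44 km × 3.22/0.42 = 11 km.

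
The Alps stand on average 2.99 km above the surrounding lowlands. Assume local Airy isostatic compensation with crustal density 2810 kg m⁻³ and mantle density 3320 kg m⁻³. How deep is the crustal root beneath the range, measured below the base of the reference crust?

16.5 km

By Archimedes' principle applied to the lithosphere: the weight of the topography is balanced by the buoyancy of the root, ρ_c h = (ρ_m − ρ_c) r.
r = h · ρ_c / (ρ_m − ρ_c) = 2.99 km × 2810 / (3320 − 2810) = 16.5 km.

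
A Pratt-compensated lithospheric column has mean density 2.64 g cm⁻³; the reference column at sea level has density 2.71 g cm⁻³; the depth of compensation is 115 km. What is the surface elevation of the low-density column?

ρ_ref D = ρ (D + h) → h = D (ρ_ref − ρ)/ρ.
h = 115 km × (2.71 − 2.64)/2.64 = 3.05 km.

3.05 km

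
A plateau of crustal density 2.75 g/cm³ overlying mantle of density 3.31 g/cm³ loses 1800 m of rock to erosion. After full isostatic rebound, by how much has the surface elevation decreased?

305 m

Rebound u = e ρ_c/ρ_m = 1800 m × 2.75/3.31 = 1495 m.
Net surface drop = e − u = 1800 m − 1495 m = e (ρ_m − ρ_c)/ρ_m = 305 m.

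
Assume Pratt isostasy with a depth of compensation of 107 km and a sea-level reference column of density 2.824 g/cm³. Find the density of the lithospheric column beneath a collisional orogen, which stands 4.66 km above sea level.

Pratt balance: ρ_ref D = ρ (D + h).
ρ = ρ_ref D/(D + h) = 2.824 × 107 km/(107 km + 4.66 km) = 2.71 g/cm³.

2.71 g/cm³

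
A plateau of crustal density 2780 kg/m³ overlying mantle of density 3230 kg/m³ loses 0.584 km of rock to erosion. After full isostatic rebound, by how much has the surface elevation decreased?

Rebound u = e ρ_c/ρ_m = 0.584 km × 2780/3230 = 0.5026 km.
Net surface drop = e − u = 0.584 km − 0.5026 km = e (ρ_m − ρ_c)/ρ_m = 0.0814 km.

0.0814 km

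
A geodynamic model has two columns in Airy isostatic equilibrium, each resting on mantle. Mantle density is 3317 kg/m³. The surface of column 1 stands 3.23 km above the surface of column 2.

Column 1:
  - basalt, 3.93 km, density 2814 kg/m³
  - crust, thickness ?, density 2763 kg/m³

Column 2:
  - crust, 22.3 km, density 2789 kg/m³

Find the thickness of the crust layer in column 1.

Take the compensation level at the base of the deeper column (depth z_c below the surface of column 1) and equate Σ ρ_i t_i down to z_c; mantle fills any gap and the z_c terms cancel.
Column 1: 3.93×2814 + x×2763 + (z_c − 3.93 − x)×3317
Column 2: 3.23×0 + 22.3×2789 + (z_c − 3.23 − 22.3)×3317
The z_c×3317 term appears on both sides and cancels. Collect the known terms of each column as K = Σ(ρt)_known − 3317 × (depth of known layers): K_1 = 11059.02 − 3317×3.93 = −1976.79; K_2 = 62194.7 − 3317×(3.23 + 22.3) = −22488.31.
Balance: K_1 − x×(3317 − 2763) = K_2, so x = (K_1 − K_2)/(3317 − 2763) = 20511.5/554 = 37 km.

37 km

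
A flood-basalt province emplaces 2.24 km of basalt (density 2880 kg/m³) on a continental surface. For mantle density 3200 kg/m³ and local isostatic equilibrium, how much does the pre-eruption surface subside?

Subaerial loading: s = t ρ_load / ρ_m.
s = 2.24 km × 2880/3200 = 2.02 km.

2.02 km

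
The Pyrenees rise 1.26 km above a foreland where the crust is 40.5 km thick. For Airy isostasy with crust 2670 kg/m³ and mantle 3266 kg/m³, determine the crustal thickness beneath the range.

Root depth r = h ρ_c / (ρ_m − ρ_c) = 1.26 km × 2670 / 596 = 5.645 km.
Total thickness = T + h + r = 40.5 km + 1.26 km + 5.645 km = 47.4 km.

47.4 km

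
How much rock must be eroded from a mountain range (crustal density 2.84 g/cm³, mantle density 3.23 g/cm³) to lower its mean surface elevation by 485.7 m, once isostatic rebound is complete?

4020 m

Net drop Δ = e − u = e − e ρ_c/ρ_m = e (ρ_m − ρ_c)/ρ_m.
e = Δ ρ_m/(ρ_m − ρ_c) = 485.7 m × 3.23/0.39 = 4020 m.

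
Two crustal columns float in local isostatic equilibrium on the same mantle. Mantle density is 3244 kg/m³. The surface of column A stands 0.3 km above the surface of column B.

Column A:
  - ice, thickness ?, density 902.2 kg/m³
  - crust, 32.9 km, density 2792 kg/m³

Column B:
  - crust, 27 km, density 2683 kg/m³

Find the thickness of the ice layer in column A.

0.534 km

Take the compensation level at the base of the deeper column (depth z_c below the surface of column A) and equate Σ ρ_i t_i down to z_c; mantle fills any gap and the z_c terms cancel.
Column A: x×902.2 + 32.9×2792 + (z_c − 32.9 − x)×3244
Column B: 0.3×0 + 27×2683 + (z_c − 0.3 − 27)×3244
The z_c×3244 term appears on both sides and cancels. Collect the known terms of each column as K = Σ(ρt)_known − 3244 × (depth of known layers): K_A = 91856.8 − 3244×32.9 = −14870.8; K_B = 72441 − 3244×(0.3 + 27) = −16120.2.
Balance: K_A − x×(3244 − 902.2) = K_B, so x = (K_A − K_B)/(3244 − 902.2) = 1249.4/2341.8 = 0.534 km.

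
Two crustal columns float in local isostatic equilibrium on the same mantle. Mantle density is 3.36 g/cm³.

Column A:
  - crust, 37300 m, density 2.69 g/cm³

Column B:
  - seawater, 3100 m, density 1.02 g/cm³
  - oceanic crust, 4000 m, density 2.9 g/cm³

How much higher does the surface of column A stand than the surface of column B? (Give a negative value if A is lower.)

4730 m

For any compensation level in the mantle, the mantle terms cancel and isostasy reduces to e = (Σt_A − Σt_B) − (Σ(ρt)_A − Σ(ρt)_B) / ρ_m.
Σt_A = 37300 m; Σt_B = 7100 m; Σ(ρt)_A = 100337; Σ(ρt)_B = 14762 (in m·g/cm³).
e = (37300 − 7100) − (100337 − 14762) / 3.36 = 4730 m.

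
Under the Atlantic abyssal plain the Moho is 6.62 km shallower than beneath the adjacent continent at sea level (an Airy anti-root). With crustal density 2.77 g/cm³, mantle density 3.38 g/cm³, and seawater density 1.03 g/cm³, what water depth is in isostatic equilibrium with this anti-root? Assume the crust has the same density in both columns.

Replacing a thickness d of crust by seawater at the top must be balanced by replacing crust with mantle at the base: d (ρ_c − ρ_w) = a (ρ_m − ρ_c).
d = a (ρ_m − ρ_c)/(ρ_c − ρ_w) = 6.62 km × 0.61/1.74 = 2.32 km.

2.32 km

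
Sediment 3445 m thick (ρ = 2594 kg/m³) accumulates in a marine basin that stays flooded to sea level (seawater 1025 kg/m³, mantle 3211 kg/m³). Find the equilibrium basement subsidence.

Submarine loading: the sediment displaces seawater, and the subsidence is in turn flooded, so s (ρ_m − ρ_w) = t (ρ_sed − ρ_w).
s = 3445 m × (2594 − 1025) / (3211 − 1025) = 2470 m.

2470 m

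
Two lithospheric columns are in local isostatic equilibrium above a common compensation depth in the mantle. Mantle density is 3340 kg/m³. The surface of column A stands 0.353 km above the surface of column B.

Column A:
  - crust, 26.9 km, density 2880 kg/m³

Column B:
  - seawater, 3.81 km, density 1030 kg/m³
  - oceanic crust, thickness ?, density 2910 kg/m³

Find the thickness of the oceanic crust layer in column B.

Take the compensation level at the base of the deeper column (depth z_c below the surface of column A) and equate Σ ρ_i t_i down to z_c; mantle fills any gap and the z_c terms cancel.
Column A: 26.9×2880 + (z_c − 26.9)×3340
Column B: 0.353×0 + 3.81×1030 + x×2910 + (z_c − 0.353 − 3.81 − x)×3340
The z_c×3340 term appears on both sides and cancels. Collect the known terms of each column as K = Σ(ρt)_known − 3340 × (depth of known layers): K_A = 77472 − 3340×26.9 = −12374; K_B = 3924.3 − 3340×(0.353 + 3.81) = −9980.12.
Balance: K_A = K_B − x×(3340 − 2910), so x = (K_B − K_A)/(3340 − 2910) = 2393.88/430 = 5.57 km.

5.57 km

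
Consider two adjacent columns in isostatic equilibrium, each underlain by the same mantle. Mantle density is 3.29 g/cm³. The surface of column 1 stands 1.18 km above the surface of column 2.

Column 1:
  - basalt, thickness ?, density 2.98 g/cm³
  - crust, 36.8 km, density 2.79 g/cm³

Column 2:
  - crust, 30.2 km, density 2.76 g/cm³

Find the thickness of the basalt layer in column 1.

Take the compensation level at the base of the deeper column (depth z_c below the surface of column 1) and equate Σ ρ_i t_i down to z_c; mantle fills any gap and the z_c terms cancel.
Column 1: x×2.98 + 36.8×2.79 + (z_c − 36.8 − x)×3.29
Column 2: 1.18×0 + 30.2×2.76 + (z_c − 1.18 − 30.2)×3.29
The z_c×3.29 term appears on both sides and cancels. Collect the known terms of each column as K = Σ(ρt)_known − 3.29 × (depth of known layers): K_1 = 102.672 − 3.29×36.8 = −18.4; K_2 = 83.352 − 3.29×(1.18 + 30.2) = −19.8882.
Balance: K_1 − x×(3.29 − 2.98) = K_2, so x = (K_1 − K_2)/(3.29 − 2.98) = 1.4882/0.31 = 4.8 km.

4.8 km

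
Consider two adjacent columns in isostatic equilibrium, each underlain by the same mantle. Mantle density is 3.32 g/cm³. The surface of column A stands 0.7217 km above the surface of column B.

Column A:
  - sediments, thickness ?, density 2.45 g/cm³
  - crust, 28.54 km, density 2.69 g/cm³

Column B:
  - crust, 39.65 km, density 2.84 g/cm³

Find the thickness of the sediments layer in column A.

Take the compensation level at the base of the deeper column (depth z_c below the surface of column A) and equate Σ ρ_i t_i down to z_c; mantle fills any gap and the z_c terms cancel.
Column A: x×2.45 + 28.54×2.69 + (z_c − 28.54 − x)×3.32
Column B: 0.7217×0 + 39.65×2.84 + (z_c − 0.7217 − 39.65)×3.32
The z_c×3.32 term appears on both sides and cancels. Collect the known terms of each column as K = Σ(ρt)_known − 3.32 × (depth of known layers): K_A = 76.7726 − 3.32×28.54 = −17.9802; K_B = 112.606 − 3.32×(0.7217 + 39.65) = −21.428044.
Balance: K_A − x×(3.32 − 2.45) = K_B, so x = (K_A − K_B)/(3.32 − 2.45) = 3.44784/0.87 = 3.96 km.

3.96 km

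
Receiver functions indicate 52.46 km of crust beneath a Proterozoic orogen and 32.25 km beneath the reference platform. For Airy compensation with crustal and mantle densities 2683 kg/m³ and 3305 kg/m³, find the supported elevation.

3.8 km

Excess crust Δ = 52.46 km − 32.25 km = 20.21 km, split between elevation h and root r with h + r = Δ.
Airy balance ρ_c h = (ρ_m − ρ_c) r gives r = h ρ_c/(ρ_m − ρ_c), so h (1 + ρ_c/(ρ_m − ρ_c)) = Δ, i.e. h = Δ (ρ_m − ρ_c)/ρ_m.
h = 20.21 km × 622/3305 = 3.8 km.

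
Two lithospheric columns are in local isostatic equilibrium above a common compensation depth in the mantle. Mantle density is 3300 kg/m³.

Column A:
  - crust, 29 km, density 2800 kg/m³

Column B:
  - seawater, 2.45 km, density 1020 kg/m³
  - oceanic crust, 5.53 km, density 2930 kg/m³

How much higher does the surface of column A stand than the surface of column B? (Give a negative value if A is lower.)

2.08 km

For any compensation level in the mantle, the mantle terms cancel and isostasy reduces to e = (Σt_A − Σt_B) − (Σ(ρt)_A − Σ(ρt)_B) / ρ_m.
Σt_A = 29 km; Σt_B = 7.98 km; Σ(ρt)_A = 81200; Σ(ρt)_B = 18701.9 (in km·kg/m³).
e = (29 − 7.98) − (81200 − 18701.9) / 3300 = 2.08 km.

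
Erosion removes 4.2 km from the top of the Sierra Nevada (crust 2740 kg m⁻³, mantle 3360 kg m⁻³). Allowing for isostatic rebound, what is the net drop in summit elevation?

0.775 km

Rebound u = e ρ_c/ρ_m = 4.2 km × 2740/3360 = 3.425 km.
Net surface drop = e − u = 4.2 km − 3.425 km = e (ρ_m − ρ_c)/ρ_m = 0.775 km.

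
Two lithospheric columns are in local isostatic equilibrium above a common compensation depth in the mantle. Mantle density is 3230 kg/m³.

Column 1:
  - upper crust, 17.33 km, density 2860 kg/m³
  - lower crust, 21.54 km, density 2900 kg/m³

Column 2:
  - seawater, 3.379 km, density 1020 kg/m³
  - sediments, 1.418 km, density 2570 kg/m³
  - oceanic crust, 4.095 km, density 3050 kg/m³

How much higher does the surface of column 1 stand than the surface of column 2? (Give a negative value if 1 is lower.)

1.36 km

For any compensation level in the mantle, the mantle terms cancel and isostasy reduces to e = (Σt_1 − Σt_2) − (Σ(ρt)_1 − Σ(ρt)_2) / ρ_m.
Σt_1 = 38.87 km; Σt_2 = 8.892 km; Σ(ρt)_1 = 112029.8; Σ(ρt)_2 = 19580.59 (in km·kg/m³).
e = (38.87 − 8.892) − (112029.8 − 19580.59) / 3230 = 1.36 km.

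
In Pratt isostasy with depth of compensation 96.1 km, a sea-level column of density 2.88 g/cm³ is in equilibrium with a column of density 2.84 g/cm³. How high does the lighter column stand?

1.35 km

ρ_ref D = ρ (D + h) → h = D (ρ_ref − ρ)/ρ.
h = 96.1 km × (2.88 − 2.84)/2.84 = 1.35 km.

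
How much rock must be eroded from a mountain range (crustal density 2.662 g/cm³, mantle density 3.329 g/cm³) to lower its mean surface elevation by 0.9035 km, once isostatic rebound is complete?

Net drop Δ = e − u = e − e ρ_c/ρ_m = e (ρ_m − ρ_c)/ρ_m.
e = Δ ρ_m/(ρ_m − ρ_c) = 0.9035 km × 3.329/0.667 = 4.51 km.

4.51 km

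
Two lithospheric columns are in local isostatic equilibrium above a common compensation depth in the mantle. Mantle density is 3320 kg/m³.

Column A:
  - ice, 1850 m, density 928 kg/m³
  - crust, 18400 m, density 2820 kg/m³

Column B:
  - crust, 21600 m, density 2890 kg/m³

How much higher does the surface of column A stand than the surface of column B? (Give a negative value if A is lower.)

For any compensation level in the mantle, the mantle terms cancel and isostasy reduces to e = (Σt_A − Σt_B) − (Σ(ρt)_A − Σ(ρt)_B) / ρ_m.
Σt_A = 20250 m; Σt_B = 21600 m; Σ(ρt)_A = 53604800; Σ(ρt)_B = 62424000 (in m·kg/m³).
e = (20250 − 21600) − (53604800 − 62424000) / 3320 = 1310 m.

1310 m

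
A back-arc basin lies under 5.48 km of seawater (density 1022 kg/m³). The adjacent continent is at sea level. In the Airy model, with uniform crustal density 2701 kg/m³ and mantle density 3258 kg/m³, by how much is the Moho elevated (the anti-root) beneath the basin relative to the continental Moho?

Isostatic balance requires: replacing crust with seawater at the top is compensated by replacing crust with mantle at the base: d (ρ_c − ρ_w) = a (ρ_m − ρ_c).
a = d (ρ_c − ρ_w)/(ρ_m − ρ_c) = 5.48 km × 1679/557 = 16.5 km.

16.5 km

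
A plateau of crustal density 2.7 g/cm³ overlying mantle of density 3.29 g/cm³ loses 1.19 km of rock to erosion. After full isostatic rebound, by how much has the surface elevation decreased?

Rebound u = e ρ_c/ρ_m = 1.19 km × 2.7/3.29 = 0.9766 km.
Net surface drop = e − u = 1.19 km − 0.9766 km = e (ρ_m − ρ_c)/ρ_m = 0.213 km.

0.213 km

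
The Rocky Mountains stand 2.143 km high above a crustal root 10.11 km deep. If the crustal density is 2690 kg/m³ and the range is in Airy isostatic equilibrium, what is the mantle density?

3260 kg/m³

Airy balance: ρ_c h = (ρ_m − ρ_c) r → ρ_m = ρ_c (1 + h/r).
ρ_m = 2690 × (1 + 2.143 km/10.11 km) = 3260 kg/m³.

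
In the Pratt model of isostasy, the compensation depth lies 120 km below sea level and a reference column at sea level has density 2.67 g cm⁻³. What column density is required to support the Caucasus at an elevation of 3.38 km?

Pratt balance: ρ_ref D = ρ (D + h).
ρ = ρ_ref D/(D + h) = 2.67 × 120 km/(120 km + 3.38 km) = 2.6 g cm⁻³.

2.6 g cm⁻³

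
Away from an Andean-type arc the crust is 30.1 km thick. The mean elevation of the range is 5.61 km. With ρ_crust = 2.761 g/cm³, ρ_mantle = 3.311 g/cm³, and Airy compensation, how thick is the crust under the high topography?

63.9 km

Root depth r = h ρ_c / (ρ_m − ρ_c) = 5.61 km × 2.761 / 0.55 = 28.16 km.
Total thickness = T + h + r = 30.1 km + 5.61 km + 28.16 km = 63.9 km.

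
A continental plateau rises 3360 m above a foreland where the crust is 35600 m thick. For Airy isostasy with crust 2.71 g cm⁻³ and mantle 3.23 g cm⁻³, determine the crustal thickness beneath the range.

Root depth r = h ρ_c / (ρ_m − ρ_c) = 3360 m × 2.71 / 0.52 = 17510 m.
Total thickness = T + h + r = 35600 m + 3360 m + 17510 m = 56500 m.

56500 m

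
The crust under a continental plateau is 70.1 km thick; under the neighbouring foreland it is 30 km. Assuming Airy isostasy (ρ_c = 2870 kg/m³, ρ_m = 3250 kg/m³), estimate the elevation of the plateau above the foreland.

4.69 km

Excess crust Δ = 70.1 km − 30 km = 40.1 km, split between elevation h and root r with h + r = Δ.
Airy balance ρ_c h = (ρ_m − ρ_c) r gives r = h ρ_c/(ρ_m − ρ_c), so h (1 + ρ_c/(ρ_m − ρ_c)) = Δ, i.e. h = Δ (ρ_m − ρ_c)/ρ_m.
h = 40.1 km × 380/3250 = 4.69 km.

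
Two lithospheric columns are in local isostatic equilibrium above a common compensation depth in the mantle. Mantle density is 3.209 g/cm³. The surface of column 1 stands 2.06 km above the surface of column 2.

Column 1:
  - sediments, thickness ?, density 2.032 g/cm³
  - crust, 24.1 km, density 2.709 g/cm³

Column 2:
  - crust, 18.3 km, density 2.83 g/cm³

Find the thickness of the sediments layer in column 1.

1.27 km

Take the compensation level at the base of the deeper column (depth z_c below the surface of column 1) and equate Σ ρ_i t_i down to z_c; mantle fills any gap and the z_c terms cancel.
Column 1: x×2.032 + 24.1×2.709 + (z_c − 24.1 − x)×3.209
Column 2: 2.06×0 + 18.3×2.83 + (z_c − 2.06 − 18.3)×3.209
The z_c×3.209 term appears on both sides and cancels. Collect the known terms of each column as K = Σ(ρt)_known − 3.209 × (depth of known layers): K_1 = 65.2869 − 3.209×24.1 = −12.05; K_2 = 51.789 − 3.209×(2.06 + 18.3) = −13.54624.
Balance: K_1 − x×(3.209 − 2.032) = K_2, so x = (K_1 − K_2)/(3.209 − 2.032) = 1.49624/1.177 = 1.27 km.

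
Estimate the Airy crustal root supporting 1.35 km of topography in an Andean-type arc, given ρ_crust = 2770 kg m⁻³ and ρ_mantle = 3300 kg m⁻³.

Balancing pressure at the compensation depth: the weight of the topography is balanced by the buoyancy of the root, ρ_c h = (ρ_m − ρ_c) r.
r = h · ρ_c / (ρ_m − ρ_c) = 1.35 km × 2770 / (3300 − 2770) = 7.06 km.

7.06 km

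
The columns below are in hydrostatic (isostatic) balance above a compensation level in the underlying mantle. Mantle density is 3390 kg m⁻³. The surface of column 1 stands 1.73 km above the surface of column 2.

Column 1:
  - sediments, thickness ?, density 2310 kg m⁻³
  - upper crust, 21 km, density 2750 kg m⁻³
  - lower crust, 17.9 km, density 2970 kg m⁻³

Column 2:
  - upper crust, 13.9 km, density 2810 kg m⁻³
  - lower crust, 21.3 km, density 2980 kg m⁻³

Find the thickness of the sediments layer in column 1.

Take the compensation level at the base of the deeper column (depth z_c below the surface of column 1) and equate Σ ρ_i t_i down to z_c; mantle fills any gap and the z_c terms cancel.
Column 1: x×2310 + 21×2750 + 17.9×2970 + (z_c − 38.9 − x)×3390
Column 2: 1.73×0 + 13.9×2810 + 21.3×2980 + (z_c − 1.73 − 35.2)×3390
The z_c×3390 term appears on both sides and cancels. Collect the known terms of each column as K = Σ(ρt)_known − 3390 × (depth of known layers): K_1 = 110913 − 3390×38.9 = −20958; K_2 = 102533 − 3390×(1.73 + 35.2) = −22659.7.
Balance: K_1 − x×(3390 − 2310) = K_2, so x = (K_1 − K_2)/(3390 − 2310) = 1701.7/1080 = 1.58 km.

1.58 km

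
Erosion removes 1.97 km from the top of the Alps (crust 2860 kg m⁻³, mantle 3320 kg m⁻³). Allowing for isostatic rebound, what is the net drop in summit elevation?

Rebound u = e ρ_c/ρ_m = 1.97 km × 2860/3320 = 1.697 km.
Net surface drop = e − u = 1.97 km − 1.697 km = e (ρ_m − ρ_c)/ρ_m = 0.273 km.

0.273 km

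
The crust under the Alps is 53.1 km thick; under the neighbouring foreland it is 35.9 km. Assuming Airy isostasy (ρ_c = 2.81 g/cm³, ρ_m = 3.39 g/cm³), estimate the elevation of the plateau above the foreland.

2.94 km

Excess crust Δ = 53.1 km − 35.9 km = 17.2 km, split between elevation h and root r with h + r = Δ.
Airy balance ρ_c h = (ρ_m − ρ_c) r gives r = h ρ_c/(ρ_m − ρ_c), so h (1 + ρ_c/(ρ_m − ρ_c)) = Δ, i.e. h = Δ (ρ_m − ρ_c)/ρ_m.
h = 17.2 km × 0.58/3.39 = 2.94 km.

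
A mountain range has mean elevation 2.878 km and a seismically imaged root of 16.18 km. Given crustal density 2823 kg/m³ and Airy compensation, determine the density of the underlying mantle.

3330 kg/m³

Airy balance: ρ_c h = (ρ_m − ρ_c) r → ρ_m = ρ_c (1 + h/r).
ρ_m = 2823 × (1 + 2.878 km/16.18 km) = 3330 kg/m³.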